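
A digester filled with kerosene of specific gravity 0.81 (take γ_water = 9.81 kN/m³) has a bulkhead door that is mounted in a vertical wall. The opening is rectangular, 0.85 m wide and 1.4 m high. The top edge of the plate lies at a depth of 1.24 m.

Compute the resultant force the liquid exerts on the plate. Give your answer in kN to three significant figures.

F ≈ 18.3 kN

γ = 0.81 × 9.81 = 7.9461 kN/m³.
The centroid lies 1.4/2 = 0.7 m below the top edge, so the centroid depth is h_c = 1.24 + 0.7 = 1.94 m.
A = 0.85 × 1.4 = 1.19 m².
Resultant F = γ·h_c·A = 7.9461 × 1.94 × 1.19 = 18.3444 kN.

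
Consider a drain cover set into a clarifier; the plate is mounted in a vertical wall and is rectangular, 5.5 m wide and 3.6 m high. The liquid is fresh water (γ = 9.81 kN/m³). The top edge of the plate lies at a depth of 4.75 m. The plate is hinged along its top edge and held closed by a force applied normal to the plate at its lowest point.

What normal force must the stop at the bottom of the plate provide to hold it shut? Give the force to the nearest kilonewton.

γ = 9.81 kN/m³.
The centroid lies 3.6/2 = 1.8 m below the top edge, so the centroid depth is h_c = 4.75 + 1.8 = 6.55 m.
A = 5.5 × 3.6 = 19.8 m².
Resultant F = γ·h_c·A = 9.81 × 6.55 × 19.8 = 1272.26 kN.
I_c = b·h³/12 = 5.5 × 3.6³/12 = 21.384 m⁴.
Centre of pressure: y_p = y_c + I_c/(y_c·A) = 6.55 + 21.384/(6.55 × 19.8) = 6.55 + 0.164885 = 6.71488 m along the plane.
The resultant acts 1.8 + 0.164885 = 1.96488 m (along the plate) below the hinge at the top edge, so the moment about the hinge is M = F × 1.96488 = 1272.26 × 1.96488 = 2499.84 kN·m.
A normal force at the bottom, 3.6 m from the hinge, must supply this moment: P = 2499.84/3.6 = 694.4 kN.

P ≈ 694 kN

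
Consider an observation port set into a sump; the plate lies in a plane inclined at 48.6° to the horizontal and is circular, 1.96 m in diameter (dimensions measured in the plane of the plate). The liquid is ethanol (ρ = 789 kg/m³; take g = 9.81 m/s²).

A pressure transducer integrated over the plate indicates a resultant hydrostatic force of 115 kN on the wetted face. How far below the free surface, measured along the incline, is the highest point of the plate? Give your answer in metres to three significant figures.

γ = ρg = 789 × 9.81 / 1000 = 7.74009 kN/m³.
A = π(0.98)² = 3.01719 m².
From F = γ·h_c·A, the centroid depth is h_c = 115/(7.74009 × 3.01719) = 4.92435 m.
Let θ = 48.6° be the plate's angle to the horizontal; measure y along the incline from where the plane meets the free surface. Vertical depth h = y·sinθ with sinθ = 0.750111.
Along the incline, y_c = h_c/sinθ = 4.92435/0.750111 = 6.56483 m.
The centroid is at the centre, 0.98 m below the top of the plate, so the highest point sits at y_top = 6.56483 − 0.98 = 5.58483 m along the incline.

y_top ≈ 5.58 m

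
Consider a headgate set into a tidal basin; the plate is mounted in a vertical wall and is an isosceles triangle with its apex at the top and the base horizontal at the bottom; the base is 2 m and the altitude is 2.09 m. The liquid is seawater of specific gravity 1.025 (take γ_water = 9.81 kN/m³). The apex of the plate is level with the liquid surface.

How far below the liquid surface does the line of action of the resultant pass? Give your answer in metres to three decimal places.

h_p = 1.568 m

γ = 1.025 × 9.81 = 10.05525 kN/m³.
With the apex up, the centroid sits 2h/3 = 2 × 2.09/3 = 1.39333 m below the apex, so the centroid depth is h_c = 1.39333 m.
A = ½ × 2 × 2.09 = 2.09 m².
Resultant F = γ·h_c·A = 10.05525 × 1.39333 × 2.09 = 29.2815 kN.
I_c = b·h³/36 = 2 × 2.09³/36 = 0.507185 m⁴.
Centre of pressure: y_p = y_c + I_c/(y_c·A) = 1.39333 + 0.507185/(1.39333 × 2.09) = 1.39333 + 0.174167 = 1.5675 m along the plane.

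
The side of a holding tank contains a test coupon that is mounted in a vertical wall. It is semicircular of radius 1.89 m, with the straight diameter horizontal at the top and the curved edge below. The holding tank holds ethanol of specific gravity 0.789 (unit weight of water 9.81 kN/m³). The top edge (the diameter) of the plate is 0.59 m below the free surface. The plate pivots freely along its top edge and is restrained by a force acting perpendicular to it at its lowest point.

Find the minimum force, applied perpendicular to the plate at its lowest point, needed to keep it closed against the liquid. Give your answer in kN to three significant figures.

P ≈ 31.4 kN

γ = 0.789 × 9.81 = 7.74009 kN/m³.
The centroid of a semicircle lies 4r/(3π) = 0.802141 m from the diameter, here below the top edge, so the centroid depth is h_c = 0.59 + 0.802141 = 1.39214 m.
A = πr²/2 = π × 1.89²/2 = 5.61104 m².
Resultant F = γ·h_c·A = 7.74009 × 1.39214 × 5.61104 = 60.4606 kN.
I_c = (π/8 − 8/(9π))·r⁴ = 0.109757 × 1.89⁴ = 1.40049 m⁴.
Centre of pressure: y_p = y_c + I_c/(y_c·A) = 1.39214 + 1.40049/(1.39214 × 5.61104) = 1.39214 + 0.179289 = 1.57143 m along the plane.
The resultant acts 0.802141 + 0.179289 = 0.98143 m (along the plate) below the hinge at the top edge, so the moment about the hinge is M = F × 0.98143 = 60.4606 × 0.98143 = 59.3378 kN·m.
A normal force at the bottom, 1.89 m from the hinge, must supply this moment: P = 59.3378/1.89 = 31.3957 kN.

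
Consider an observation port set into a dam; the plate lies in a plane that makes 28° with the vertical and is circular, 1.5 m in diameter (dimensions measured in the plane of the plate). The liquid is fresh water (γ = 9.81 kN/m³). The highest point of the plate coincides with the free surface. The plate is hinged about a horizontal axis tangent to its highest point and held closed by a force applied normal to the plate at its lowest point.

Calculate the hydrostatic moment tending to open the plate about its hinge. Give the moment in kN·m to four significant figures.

γ = 9.81 kN/m³.
The plate makes 28° with the vertical, i.e. θ = 90° − 28° = 62° to the horizontal. Measuring y along the incline from the free-surface line, vertical depth h = y·sinθ with sinθ = 0.882948.
The centroid is at the centre, 0.75 m below the top of the plate, so y_c = 0.75 m and h_c = 0.75 × 0.882948 = 0.662211 m.
A = π(0.75)² = 1.76715 m².
Resultant F = γ·h_c·A = 9.81 × 0.662211 × 1.76715 = 11.4799 kN.
I_c = πr⁴/4 = π × 0.75⁴/4 = 0.248505 m⁴.
Centre of pressure: y_p = y_c + I_c/(y_c·A) = 0.75 + 0.248505/(0.75 × 1.76715) = 0.75 + 0.1875 = 0.9375 m along the plane.
The resultant acts 0.75 + 0.1875 = 0.9375 m (along the plate) below the hinge at the top edge, so the moment about the hinge is M = F × 0.9375 = 11.4799 × 0.9375 = 10.7624 kN·m.

M ≈ 10.76 kN·m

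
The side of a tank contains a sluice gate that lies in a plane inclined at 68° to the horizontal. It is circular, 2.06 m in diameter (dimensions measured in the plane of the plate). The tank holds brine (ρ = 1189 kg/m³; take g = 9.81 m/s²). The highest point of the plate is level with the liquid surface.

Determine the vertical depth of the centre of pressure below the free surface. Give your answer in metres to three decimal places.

h_p = 1.194 m

γ = ρg = 1189 × 9.81 / 1000 = 11.66409 kN/m³.
Let θ = 68° be the plate's angle to the horizontal; measure y along the incline from where the plane meets the free surface. Vertical depth h = y·sinθ with sinθ = 0.927184.
The centroid is at the centre, 1.03 m below the top of the plate, so y_c = 1.03 m and h_c = 1.03 × 0.927184 = 0.955 m.
A = π(1.03)² = 3.33292 m².
Resultant F = γ·h_c·A = 11.66409 × 0.955 × 3.33292 = 37.1261 kN.
I_c = πr⁴/4 = π × 1.03⁴/4 = 0.883973 m⁴.
Centre of pressure: y_p = y_c + I_c/(y_c·A) = 1.03 + 0.883973/(1.03 × 3.33292) = 1.03 + 0.2575 = 1.2875 m along the plane.
Vertically, h_p = y_p·sinθ = 1.2875 × 0.927184 = 1.19375 m.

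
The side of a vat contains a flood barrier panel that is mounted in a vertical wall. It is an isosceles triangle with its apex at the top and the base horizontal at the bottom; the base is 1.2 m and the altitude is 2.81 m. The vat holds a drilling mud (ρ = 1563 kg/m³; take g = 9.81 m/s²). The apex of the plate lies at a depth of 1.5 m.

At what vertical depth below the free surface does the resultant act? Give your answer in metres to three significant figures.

h_p = 3.50 m

γ = ρg = 1563 × 9.81 / 1000 = 15.33303 kN/m³.
With the apex up, the centroid sits 2h/3 = 2 × 2.81/3 = 1.87333 m below the apex, so the centroid depth is h_c = 1.5 + 1.87333 = 3.37333 m.
A = ½ × 1.2 × 2.81 = 1.686 m².
Resultant F = γ·h_c·A = 15.33303 × 3.37333 × 1.686 = 87.2056 kN.
I_c = b·h³/36 = 1.2 × 2.81³/36 = 0.739601 m⁴.
Centre of pressure: y_p = y_c + I_c/(y_c·A) = 3.37333 + 0.739601/(3.37333 × 1.686) = 3.37333 + 0.130041 = 3.50337 m along the plane.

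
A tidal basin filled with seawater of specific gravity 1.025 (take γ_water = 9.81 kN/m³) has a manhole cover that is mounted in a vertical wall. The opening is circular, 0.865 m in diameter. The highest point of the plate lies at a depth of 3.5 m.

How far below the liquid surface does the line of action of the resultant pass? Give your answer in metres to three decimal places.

h_p = 3.944 m

γ = 1.025 × 9.81 = 10.05525 kN/m³.
The centroid is at the centre, 0.4325 m below the top of the plate, so the centroid depth is h_c = 3.5 + 0.4325 = 3.9325 m.
A = π(0.4325)² = 0.587655 m².
Resultant F = γ·h_c·A = 10.05525 × 3.9325 × 0.587655 = 23.2372 kN.
I_c = πr⁴/4 = π × 0.4325⁴/4 = 0.0274811 m⁴.
Centre of pressure: y_p = y_c + I_c/(y_c·A) = 3.9325 + 0.0274811/(3.9325 × 0.587655) = 3.9325 + 0.0118917 = 3.94439 m along the plane.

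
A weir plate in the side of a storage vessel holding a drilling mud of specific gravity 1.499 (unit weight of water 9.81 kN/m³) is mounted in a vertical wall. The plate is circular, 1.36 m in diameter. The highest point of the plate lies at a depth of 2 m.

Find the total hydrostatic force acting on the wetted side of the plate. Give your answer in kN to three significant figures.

γ = 1.499 × 9.81 = 14.70519 kN/m³.
The centroid is at the centre, 0.68 m below the top of the plate, so the centroid depth is h_c = 2 + 0.68 = 2.68 m.
A = π(0.68)² = 1.45267 m².
Resultant F = γ·h_c·A = 14.70519 × 2.68 × 1.45267 = 57.2496 kN.

F ≈ 57.2 kN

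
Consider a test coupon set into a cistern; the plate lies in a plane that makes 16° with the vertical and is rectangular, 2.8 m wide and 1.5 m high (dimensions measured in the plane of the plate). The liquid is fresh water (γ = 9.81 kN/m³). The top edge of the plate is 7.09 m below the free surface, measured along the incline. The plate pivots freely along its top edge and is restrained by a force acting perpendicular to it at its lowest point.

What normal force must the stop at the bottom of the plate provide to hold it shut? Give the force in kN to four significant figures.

γ = 9.81 kN/m³.
The plate makes 16° with the vertical, i.e. θ = 90° − 16° = 74° to the horizontal. Measuring y along the incline from the free-surface line, vertical depth h = y·sinθ with sinθ = 0.961262.
The centroid lies 1.5/2 = 0.75 m below the top edge, so y_c = 7.09 + 0.75 = 7.84 m and h_c = 7.84 × 0.961262 = 7.53629 m.
A = 2.8 × 1.5 = 4.2 m².
Resultant F = γ·h_c·A = 9.81 × 7.53629 × 4.2 = 310.51 kN.
I_c = b·h³/12 = 2.8 × 1.5³/12 = 0.7875 m⁴.
Centre of pressure: y_p = y_c + I_c/(y_c·A) = 7.84 + 0.7875/(7.84 × 4.2) = 7.84 + 0.0239158 = 7.86392 m along the plane.
The resultant acts 0.75 + 0.0239158 = 0.773916 m (along the plate) below the hinge at the top edge, so the moment about the hinge is M = F × 0.773916 = 310.51 × 0.773916 = 240.309 kN·m.
A normal force at the bottom, 1.5 m from the hinge, must supply this moment: P = 240.309/1.5 = 160.206 kN.

P ≈ 160.2 kN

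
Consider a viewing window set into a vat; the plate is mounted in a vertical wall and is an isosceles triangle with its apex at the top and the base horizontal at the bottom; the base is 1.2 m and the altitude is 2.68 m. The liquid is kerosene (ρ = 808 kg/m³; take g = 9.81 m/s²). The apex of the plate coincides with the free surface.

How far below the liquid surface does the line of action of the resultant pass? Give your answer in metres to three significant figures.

γ = ρg = 808 × 9.81 / 1000 = 7.92648 kN/m³.
With the apex up, the centroid sits 2h/3 = 2 × 2.68/3 = 1.78667 m below the apex, so the centroid depth is h_c = 1.78667 m.
A = ½ × 1.2 × 2.68 = 1.608 m².
Resultant F = γ·h_c·A = 7.92648 × 1.78667 × 1.608 = 22.7725 kN.
I_c = b·h³/36 = 1.2 × 2.68³/36 = 0.641628 m⁴.
Centre of pressure: y_p = y_c + I_c/(y_c·A) = 1.78667 + 0.641628/(1.78667 × 1.608) = 1.78667 + 0.223333 = 2.01 m along the plane.

h_p = 2.01 m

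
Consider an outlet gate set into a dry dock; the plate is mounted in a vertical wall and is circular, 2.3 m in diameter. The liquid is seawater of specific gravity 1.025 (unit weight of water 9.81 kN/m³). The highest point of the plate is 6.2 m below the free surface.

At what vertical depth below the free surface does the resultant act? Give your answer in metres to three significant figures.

h_p = 7.39 m

γ = 1.025 × 9.81 = 10.05525 kN/m³.
The centroid is at the centre, 1.15 m below the top of the plate, so the centroid depth is h_c = 6.2 + 1.15 = 7.35 m.
A = π(1.15)² = 4.15476 m².
Resultant F = γ·h_c·A = 10.05525 × 7.35 × 4.15476 = 307.062 kN.
I_c = πr⁴/4 = π × 1.15⁴/4 = 1.37367 m⁴.
Centre of pressure: y_p = y_c + I_c/(y_c·A) = 7.35 + 1.37367/(7.35 × 4.15476) = 7.35 + 0.0449831 = 7.39498 m along the plane.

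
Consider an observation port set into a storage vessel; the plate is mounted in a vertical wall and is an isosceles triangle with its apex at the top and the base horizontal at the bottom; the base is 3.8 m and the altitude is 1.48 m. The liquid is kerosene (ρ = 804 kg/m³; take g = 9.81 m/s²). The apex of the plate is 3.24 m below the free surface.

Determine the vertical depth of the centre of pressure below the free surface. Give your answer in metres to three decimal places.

γ = ρg = 804 × 9.81 / 1000 = 7.88724 kN/m³.
With the apex up, the centroid sits 2h/3 = 2 × 1.48/3 = 0.986667 m below the apex, so the centroid depth is h_c = 3.24 + 0.986667 = 4.22667 m.
A = ½ × 3.8 × 1.48 = 2.812 m².
Resultant F = γ·h_c·A = 7.88724 × 4.22667 × 2.812 = 93.743 kN.
I_c = b·h³/36 = 3.8 × 1.48³/36 = 0.342189 m⁴.
Centre of pressure: y_p = y_c + I_c/(y_c·A) = 4.22667 + 0.342189/(4.22667 × 2.812) = 4.22667 + 0.0287907 = 4.25546 m along the plane.

h_p = 4.255 m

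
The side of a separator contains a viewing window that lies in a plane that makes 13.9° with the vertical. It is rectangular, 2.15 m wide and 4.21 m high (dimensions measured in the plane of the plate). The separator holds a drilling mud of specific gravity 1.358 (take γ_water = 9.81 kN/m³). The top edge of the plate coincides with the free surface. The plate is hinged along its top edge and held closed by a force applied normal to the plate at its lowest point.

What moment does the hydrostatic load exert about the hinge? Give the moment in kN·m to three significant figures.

M ≈ 692 kN·m

γ = 1.358 × 9.81 = 13.32198 kN/m³.
The plate makes 13.9° with the vertical, i.e. θ = 90° − 13.9° = 76.1° to the horizontal. Measuring y along the incline from the free-surface line, vertical depth h = y·sinθ with sinθ = 0.970716.
The centroid lies 4.21/2 = 2.105 m below the top edge, so y_c = 2.105 m and h_c = 2.105 × 0.970716 = 2.04336 m.
A = 2.15 × 4.21 = 9.0515 m².
Resultant F = γ·h_c·A = 13.32198 × 2.04336 × 9.0515 = 246.396 kN.
I_c = b·h³/12 = 2.15 × 4.21³/12 = 13.3691 m⁴.
Centre of pressure: y_p = y_c + I_c/(y_c·A) = 2.105 + 13.3691/(2.105 × 9.0515) = 2.105 + 0.701665 = 2.80666 m along the plane.
The resultant acts 2.105 + 0.701665 = 2.80666 m (along the plate) below the hinge at the top edge, so the moment about the hinge is M = F × 2.80666 = 246.396 × 2.80666 = 691.55 kN·m.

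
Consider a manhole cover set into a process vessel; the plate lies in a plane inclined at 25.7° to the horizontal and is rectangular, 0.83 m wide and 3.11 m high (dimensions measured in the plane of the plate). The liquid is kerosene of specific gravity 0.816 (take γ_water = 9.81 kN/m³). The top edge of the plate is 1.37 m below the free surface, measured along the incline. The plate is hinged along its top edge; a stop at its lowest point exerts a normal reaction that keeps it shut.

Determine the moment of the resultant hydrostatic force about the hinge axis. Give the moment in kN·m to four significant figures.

M ≈ 47.98 kN·m

γ = 0.816 × 9.81 = 8.00496 kN/m³.
Let θ = 25.7° be the plate's angle to the horizontal; measure y along the incline from where the plane meets the free surface. Vertical depth h = y·sinθ with sinθ = 0.433659.
The centroid lies 3.11/2 = 1.555 m below the top edge, so y_c = 1.37 + 1.555 = 2.925 m and h_c = 2.925 × 0.433659 = 1.26845 m.
A = 0.83 × 3.11 = 2.5813 m².
Resultant F = γ·h_c·A = 8.00496 × 1.26845 × 2.5813 = 26.2102 kN.
I_c = b·h³/12 = 0.83 × 3.11³/12 = 2.08055 m⁴.
Centre of pressure: y_p = y_c + I_c/(y_c·A) = 2.925 + 2.08055/(2.925 × 2.5813) = 2.925 + 0.275558 = 3.20056 m along the plane.
The resultant acts 1.555 + 0.275558 = 1.83056 m (along the plate) below the hinge at the top edge, so the moment about the hinge is M = F × 1.83056 = 26.2102 × 1.83056 = 47.9793 kN·m.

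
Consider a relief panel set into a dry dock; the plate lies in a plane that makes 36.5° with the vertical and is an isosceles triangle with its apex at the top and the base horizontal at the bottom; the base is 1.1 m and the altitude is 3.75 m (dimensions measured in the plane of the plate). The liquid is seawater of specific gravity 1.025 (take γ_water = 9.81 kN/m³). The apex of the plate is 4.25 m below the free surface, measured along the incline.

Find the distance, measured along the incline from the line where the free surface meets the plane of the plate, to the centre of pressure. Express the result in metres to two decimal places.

γ = 1.025 × 9.81 = 10.05525 kN/m³.
The plate makes 36.5° with the vertical, i.e. θ = 90° − 36.5° = 53.5° to the horizontal. Measuring y along the incline from the free-surface line, vertical depth h = y·sinθ with sinθ = 0.803857.
With the apex up, the centroid sits 2h/3 = 2 × 3.75/3 = 2.5 m below the apex, so y_c = 4.25 + 2.5 = 6.75 m and h_c = 6.75 × 0.803857 = 5.42603 m.
A = ½ × 1.1 × 3.75 = 2.0625 m².
Resultant F = γ·h_c·A = 10.05525 × 5.42603 × 2.0625 = 112.53 kN.
I_c = b·h³/36 = 1.1 × 3.75³/36 = 1.61133 m⁴.
Centre of pressure: y_p = y_c + I_c/(y_c·A) = 6.75 + 1.61133/(6.75 × 2.0625) = 6.75 + 0.115741 = 6.86574 m along the plane.

y_p = 6.87 m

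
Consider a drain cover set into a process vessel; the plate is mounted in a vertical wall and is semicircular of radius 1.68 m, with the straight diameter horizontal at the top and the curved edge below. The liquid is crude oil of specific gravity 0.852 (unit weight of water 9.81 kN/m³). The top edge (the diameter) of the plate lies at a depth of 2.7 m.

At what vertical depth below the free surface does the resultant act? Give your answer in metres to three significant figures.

h_p = 3.47 m

γ = 0.852 × 9.81 = 8.35812 kN/m³.
The centroid of a semicircle lies 4r/(3π) = 0.713014 m from the diameter, here below the top edge, so the centroid depth is h_c = 2.7 + 0.713014 = 3.41301 m.
A = πr²/2 = π × 1.68²/2 = 4.43342 m².
Resultant F = γ·h_c·A = 8.35812 × 3.41301 × 4.43342 = 126.469 kN.
I_c = (π/8 − 8/(9π))·r⁴ = 0.109757 × 1.68⁴ = 0.874318 m⁴.
Centre of pressure: y_p = y_c + I_c/(y_c·A) = 3.41301 + 0.874318/(3.41301 × 4.43342) = 3.41301 + 0.0577821 = 3.47079 m along the plane.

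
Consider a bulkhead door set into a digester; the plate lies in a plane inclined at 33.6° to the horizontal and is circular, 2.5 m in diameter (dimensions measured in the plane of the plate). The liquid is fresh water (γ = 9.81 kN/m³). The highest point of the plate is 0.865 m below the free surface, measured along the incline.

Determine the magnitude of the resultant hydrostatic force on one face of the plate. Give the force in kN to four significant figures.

F ≈ 56.36 kN

γ = 9.81 kN/m³.
Let θ = 33.6° be the plate's angle to the horizontal; measure y along the incline from where the plane meets the free surface. Vertical depth h = y·sinθ with sinθ = 0.553392.
The centroid is at the centre, 1.25 m below the top of the plate, so y_c = 0.865 + 1.25 = 2.115 m and h_c = 2.115 × 0.553392 = 1.17042 m.
A = π(1.25)² = 4.90874 m².
Resultant F = γ·h_c·A = 9.81 × 1.17042 × 4.90874 = 56.3613 kN.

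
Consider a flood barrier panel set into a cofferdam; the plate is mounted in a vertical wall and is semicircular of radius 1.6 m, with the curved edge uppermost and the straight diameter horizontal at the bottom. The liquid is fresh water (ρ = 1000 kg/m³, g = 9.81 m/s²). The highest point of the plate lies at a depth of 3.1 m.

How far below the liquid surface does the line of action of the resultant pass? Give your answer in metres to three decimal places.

γ = ρg = 1000 × 9.81 = 9810 N/m³ = 9.81 kN/m³.
The centroid lies 4r/(3π) = 0.679061 m above the diameter, so r − 4r/(3π) = 1.6 − 0.679061 = 0.920939 m below the topmost point, so the centroid depth is h_c = 3.1 + 0.920939 = 4.02094 m.
A = πr²/2 = π × 1.6²/2 = 4.02124 m².
Resultant F = γ·h_c·A = 9.81 × 4.02094 × 4.02124 = 158.62 kN.
I_c = (π/8 − 8/(9π))·r⁴ = 0.109757 × 1.6⁴ = 0.719303 m⁴.
Centre of pressure: y_p = y_c + I_c/(y_c·A) = 4.02094 + 0.719303/(4.02094 × 4.02124) = 4.02094 + 0.0444861 = 4.06543 m along the plane.

h_p = 4.065 m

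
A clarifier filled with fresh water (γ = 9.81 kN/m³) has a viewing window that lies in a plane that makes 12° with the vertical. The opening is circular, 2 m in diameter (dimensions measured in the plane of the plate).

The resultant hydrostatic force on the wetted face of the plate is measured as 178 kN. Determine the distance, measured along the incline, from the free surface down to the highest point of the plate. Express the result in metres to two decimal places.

γ = 9.81 kN/m³.
A = π(1)² = 3.14159 m².
From F = γ·h_c·A, the centroid depth is h_c = 178/(9.81 × 3.14159) = 5.77566 m.
The plate makes 12° with the vertical, i.e. θ = 90° − 12° = 78° to the horizontal. Measuring y along the incline from the free-surface line, vertical depth h = y·sinθ with sinθ = 0.978148.
Along the incline, y_c = h_c/sinθ = 5.77566/0.978148 = 5.90469 m.
The centroid is at the centre, 1 m below the top of the plate, so the highest point sits at y_top = 5.90469 − 1 = 4.90469 m along the incline.

y_top ≈ 4.90 m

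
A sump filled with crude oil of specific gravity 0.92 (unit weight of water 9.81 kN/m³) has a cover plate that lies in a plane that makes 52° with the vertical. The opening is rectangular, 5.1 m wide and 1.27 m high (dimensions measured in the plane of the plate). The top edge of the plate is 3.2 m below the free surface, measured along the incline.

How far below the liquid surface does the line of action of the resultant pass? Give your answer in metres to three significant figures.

γ = 0.92 × 9.81 = 9.0252 kN/m³.
The plate makes 52° with the vertical, i.e. θ = 90° − 52° = 38° to the horizontal. Measuring y along the incline from the free-surface line, vertical depth h = y·sinθ with sinθ = 0.615661.
The centroid lies 1.27/2 = 0.635 m below the top edge, so y_c = 3.2 + 0.635 = 3.835 m and h_c = 3.835 × 0.615661 = 2.36106 m.
A = 5.1 × 1.27 = 6.477 m².
Resultant F = γ·h_c·A = 9.0252 × 2.36106 × 6.477 = 138.019 kN.
I_c = b·h³/12 = 5.1 × 1.27³/12 = 0.870563 m⁴.
Centre of pressure: y_p = y_c + I_c/(y_c·A) = 3.835 + 0.870563/(3.835 × 6.477) = 3.835 + 0.0350478 = 3.87005 m along the plane.
Vertically, h_p = y_p·sinθ = 3.87005 × 0.615661 = 2.38264 m.

h_p = 2.38 m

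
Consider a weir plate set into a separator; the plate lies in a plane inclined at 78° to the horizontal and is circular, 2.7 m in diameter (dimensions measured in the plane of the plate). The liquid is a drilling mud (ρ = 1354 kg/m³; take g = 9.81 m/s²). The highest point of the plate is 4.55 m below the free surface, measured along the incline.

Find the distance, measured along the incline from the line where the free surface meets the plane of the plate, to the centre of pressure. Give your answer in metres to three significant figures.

γ = ρg = 1354 × 9.81 / 1000 = 13.28274 kN/m³.
Let θ = 78° be the plate's angle to the horizontal; measure y along the incline from where the plane meets the free surface. Vertical depth h = y·sinθ with sinθ = 0.978148.
The centroid is at the centre, 1.35 m below the top of the plate, so y_c = 4.55 + 1.35 = 5.9 m and h_c = 5.9 × 0.978148 = 5.77107 m.
A = π(1.35)² = 5.72555 m².
Resultant F = γ·h_c·A = 13.28274 × 5.77107 × 5.72555 = 438.896 kN.
I_c = πr⁴/4 = π × 1.35⁴/4 = 2.6087 m⁴.
Centre of pressure: y_p = y_c + I_c/(y_c·A) = 5.9 + 2.6087/(5.9 × 5.72555) = 5.9 + 0.0772245 = 5.97722 m along the plane.

y_p = 5.98 m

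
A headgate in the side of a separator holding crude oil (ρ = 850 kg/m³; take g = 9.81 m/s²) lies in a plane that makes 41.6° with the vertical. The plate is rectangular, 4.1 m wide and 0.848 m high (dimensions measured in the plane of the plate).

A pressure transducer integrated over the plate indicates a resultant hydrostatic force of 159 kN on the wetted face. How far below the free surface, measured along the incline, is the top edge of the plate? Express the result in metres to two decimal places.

γ = ρg = 850 × 9.81 / 1000 = 8.3385 kN/m³.
A = 4.1 × 0.848 = 3.4768 m².
From F = γ·h_c·A, the centroid depth is h_c = 159/(8.3385 × 3.4768) = 5.4844 m.
The plate makes 41.6° with the vertical, i.e. θ = 90° − 41.6° = 48.4° to the horizontal. Measuring y along the incline from the free-surface line, vertical depth h = y·sinθ with sinθ = 0.747798.
Along the incline, y_c = h_c/sinθ = 5.4844/0.747798 = 7.33407 m.
The centroid lies 0.848/2 = 0.424 m below the top edge, so the top edge sits at y_top = 7.33407 − 0.424 = 6.91007 m along the incline.

y_top ≈ 6.91 m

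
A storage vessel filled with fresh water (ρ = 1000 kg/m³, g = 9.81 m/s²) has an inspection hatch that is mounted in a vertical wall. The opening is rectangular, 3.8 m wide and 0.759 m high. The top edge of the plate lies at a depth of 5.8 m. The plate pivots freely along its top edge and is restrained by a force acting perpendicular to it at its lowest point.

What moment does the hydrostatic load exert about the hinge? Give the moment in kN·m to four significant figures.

γ = ρg = 1000 × 9.81 = 9810 N/m³ = 9.81 kN/m³.
The centroid lies 0.759/2 = 0.3795 m below the top edge, so the centroid depth is h_c = 5.8 + 0.3795 = 6.1795 m.
A = 3.8 × 0.759 = 2.8842 m².
Resultant F = γ·h_c·A = 9.81 × 6.1795 × 2.8842 = 174.843 kN.
I_c = b·h³/12 = 3.8 × 0.759³/12 = 0.138461 m⁴.
Centre of pressure: y_p = y_c + I_c/(y_c·A) = 6.1795 + 0.138461/(6.1795 × 2.8842) = 6.1795 + 0.00776871 = 6.18727 m along the plane.
The resultant acts 0.3795 + 0.00776871 = 0.387269 m (along the plate) below the hinge at the top edge, so the moment about the hinge is M = F × 0.387269 = 174.843 × 0.387269 = 67.7113 kN·m.

M ≈ 67.71 kN·m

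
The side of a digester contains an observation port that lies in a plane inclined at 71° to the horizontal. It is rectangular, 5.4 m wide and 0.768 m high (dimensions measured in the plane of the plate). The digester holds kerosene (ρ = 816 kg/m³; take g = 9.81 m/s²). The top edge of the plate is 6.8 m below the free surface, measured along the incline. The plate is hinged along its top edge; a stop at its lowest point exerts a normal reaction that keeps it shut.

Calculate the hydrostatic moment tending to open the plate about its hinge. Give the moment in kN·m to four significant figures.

M ≈ 88.14 kN·m

γ = ρg = 816 × 9.81 / 1000 = 8.00496 kN/m³.
Let θ = 71° be the plate's angle to the horizontal; measure y along the incline from where the plane meets the free surface. Vertical depth h = y·sinθ with sinθ = 0.945519.
The centroid lies 0.768/2 = 0.384 m below the top edge, so y_c = 6.8 + 0.384 = 7.184 m and h_c = 7.184 × 0.945519 = 6.79261 m.
A = 5.4 × 0.768 = 4.1472 m².
Resultant F = γ·h_c·A = 8.00496 × 6.79261 × 4.1472 = 225.502 kN.
I_c = b·h³/12 = 5.4 × 0.768³/12 = 0.203843 m⁴.
Centre of pressure: y_p = y_c + I_c/(y_c·A) = 7.184 + 0.203843/(7.184 × 4.1472) = 7.184 + 0.00684186 = 7.19084 m along the plane.
The resultant acts 0.384 + 0.00684186 = 0.390842 m (along the plate) below the hinge at the top edge, so the moment about the hinge is M = F × 0.390842 = 225.502 × 0.390842 = 88.1357 kN·m.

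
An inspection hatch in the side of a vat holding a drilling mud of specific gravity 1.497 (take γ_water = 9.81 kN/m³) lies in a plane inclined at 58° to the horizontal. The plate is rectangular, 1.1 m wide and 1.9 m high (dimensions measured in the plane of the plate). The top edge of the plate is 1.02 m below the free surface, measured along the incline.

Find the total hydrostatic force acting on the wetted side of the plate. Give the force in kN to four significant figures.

F ≈ 51.28 kN

γ = 1.497 × 9.81 = 14.68557 kN/m³.
Let θ = 58° be the plate's angle to the horizontal; measure y along the incline from where the plane meets the free surface. Vertical depth h = y·sinθ with sinθ = 0.848048.
The centroid lies 1.9/2 = 0.95 m below the top edge, so y_c = 1.02 + 0.95 = 1.97 m and h_c = 1.97 × 0.848048 = 1.67065 m.
A = 1.1 × 1.9 = 2.09 m².
Resultant F = γ·h_c·A = 14.68557 × 1.67065 × 2.09 = 51.277 kN.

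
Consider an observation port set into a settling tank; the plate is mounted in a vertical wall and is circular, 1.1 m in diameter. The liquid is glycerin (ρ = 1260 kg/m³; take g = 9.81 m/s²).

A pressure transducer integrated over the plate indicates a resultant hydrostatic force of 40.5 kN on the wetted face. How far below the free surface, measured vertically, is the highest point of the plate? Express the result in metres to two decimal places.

d_top ≈ 2.90 m

γ = ρg = 1260 × 9.81 / 1000 = 12.3606 kN/m³.
A = π(0.55)² = 0.950332 m².
From F = γ·h_c·A, the centroid depth is h_c = 40.5/(12.3606 × 0.950332) = 3.44778 m.
The centroid is at the centre, 0.55 m below the top of the plate, so the highest point sits at h_top = 3.44778 − 0.55 = 2.89778 m below the surface.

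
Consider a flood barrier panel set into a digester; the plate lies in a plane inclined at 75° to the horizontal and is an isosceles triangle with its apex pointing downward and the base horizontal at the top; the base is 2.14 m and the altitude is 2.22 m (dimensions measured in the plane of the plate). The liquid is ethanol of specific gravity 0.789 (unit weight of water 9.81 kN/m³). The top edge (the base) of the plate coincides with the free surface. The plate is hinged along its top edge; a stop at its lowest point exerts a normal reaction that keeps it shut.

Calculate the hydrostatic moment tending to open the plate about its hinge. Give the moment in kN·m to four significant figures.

M ≈ 14.59 kN·m

γ = 0.789 × 9.81 = 7.74009 kN/m³.
Let θ = 75° be the plate's angle to the horizontal; measure y along the incline from where the plane meets the free surface. Vertical depth h = y·sinθ with sinθ = 0.965926.
With the apex down, the centroid sits h/3 = 2.22/3 = 0.74 m below the base (the top edge), so y_c = 0.74 m and h_c = 0.74 × 0.965926 = 0.714785 m.
A = ½ × 2.14 × 2.22 = 2.3754 m².
Resultant F = γ·h_c·A = 7.74009 × 0.714785 × 2.3754 = 13.1419 kN.
I_c = b·h³/36 = 2.14 × 2.22³/36 = 0.650385 m⁴.
Centre of pressure: y_p = y_c + I_c/(y_c·A) = 0.74 + 0.650385/(0.74 × 2.3754) = 0.74 + 0.37 = 1.11 m along the plane.
The resultant acts 0.74 + 0.37 = 1.11 m (along the plate) below the hinge at the top edge, so the moment about the hinge is M = F × 1.11 = 13.1419 × 1.11 = 14.5875 kN·m.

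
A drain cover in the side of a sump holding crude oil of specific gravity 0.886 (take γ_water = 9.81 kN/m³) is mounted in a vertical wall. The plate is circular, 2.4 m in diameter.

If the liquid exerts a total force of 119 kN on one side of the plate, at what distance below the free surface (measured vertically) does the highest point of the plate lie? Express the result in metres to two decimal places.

γ = 0.886 × 9.81 = 8.69166 kN/m³.
A = π(1.2)² = 4.52389 m².
From F = γ·h_c·A, the centroid depth is h_c = 119/(8.69166 × 4.52389) = 3.02644 m.
The centroid is at the centre, 1.2 m below the top of the plate, so the highest point sits at h_top = 3.02644 − 1.2 = 1.82644 m below the surface.

d_top ≈ 1.83 m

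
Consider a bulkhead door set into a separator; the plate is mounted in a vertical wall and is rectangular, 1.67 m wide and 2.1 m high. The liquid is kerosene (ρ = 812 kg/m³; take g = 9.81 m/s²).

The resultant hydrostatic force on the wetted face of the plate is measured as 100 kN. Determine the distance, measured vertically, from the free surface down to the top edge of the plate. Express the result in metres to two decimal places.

γ = ρg = 812 × 9.81 / 1000 = 7.96572 kN/m³.
A = 1.67 × 2.1 = 3.507 m².
From F = γ·h_c·A, the centroid depth is h_c = 100/(7.96572 × 3.507) = 3.57964 m.
The centroid lies 2.1/2 = 1.05 m below the top edge, so the top edge sits at h_top = 3.57964 − 1.05 = 2.52964 m below the surface.

d_top ≈ 2.53 m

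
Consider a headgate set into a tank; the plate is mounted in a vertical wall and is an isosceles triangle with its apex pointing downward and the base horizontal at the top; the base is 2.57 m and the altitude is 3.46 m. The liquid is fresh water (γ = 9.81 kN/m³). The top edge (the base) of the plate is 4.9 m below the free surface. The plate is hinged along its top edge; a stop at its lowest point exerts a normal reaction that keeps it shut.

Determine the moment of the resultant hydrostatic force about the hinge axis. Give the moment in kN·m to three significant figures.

M ≈ 334 kN·m

γ = 9.81 kN/m³.
With the apex down, the centroid sits h/3 = 3.46/3 = 1.15333 m below the base (the top edge), so the centroid depth is h_c = 4.9 + 1.15333 = 6.05333 m.
A = ½ × 2.57 × 3.46 = 4.4461 m².
Resultant F = γ·h_c·A = 9.81 × 6.05333 × 4.4461 = 264.024 kN.
I_c = b·h³/36 = 2.57 × 3.46³/36 = 2.95705 m⁴.
Centre of pressure: y_p = y_c + I_c/(y_c·A) = 6.05333 + 2.95705/(6.05333 × 4.4461) = 6.05333 + 0.109872 = 6.1632 m along the plane.
The resultant acts 1.15333 + 0.109872 = 1.2632 m (along the plate) below the hinge at the top edge, so the moment about the hinge is M = F × 1.2632 = 264.024 × 1.2632 = 333.515 kN·m.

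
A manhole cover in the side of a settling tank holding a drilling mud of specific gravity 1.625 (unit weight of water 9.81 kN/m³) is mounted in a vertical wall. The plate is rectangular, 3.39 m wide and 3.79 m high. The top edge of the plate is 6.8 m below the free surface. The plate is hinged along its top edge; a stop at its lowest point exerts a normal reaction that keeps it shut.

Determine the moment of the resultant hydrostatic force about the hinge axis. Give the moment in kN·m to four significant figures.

γ = 1.625 × 9.81 = 15.94125 kN/m³.
The centroid lies 3.79/2 = 1.895 m below the top edge, so the centroid depth is h_c = 6.8 + 1.895 = 8.695 m.
A = 3.39 × 3.79 = 12.8481 m².
Resultant F = γ·h_c·A = 15.94125 × 8.695 × 12.8481 = 1780.86 kN.
I_c = b·h³/12 = 3.39 × 3.79³/12 = 15.3793 m⁴.
Centre of pressure: y_p = y_c + I_c/(y_c·A) = 8.695 + 15.3793/(8.695 × 12.8481) = 8.695 + 0.137666 = 8.83267 m along the plane.
The resultant acts 1.895 + 0.137666 = 2.03267 m (along the plate) below the hinge at the top edge, so the moment about the hinge is M = F × 2.03267 = 1780.86 × 2.03267 = 3619.9 kN·m.

M ≈ 3620 kN·m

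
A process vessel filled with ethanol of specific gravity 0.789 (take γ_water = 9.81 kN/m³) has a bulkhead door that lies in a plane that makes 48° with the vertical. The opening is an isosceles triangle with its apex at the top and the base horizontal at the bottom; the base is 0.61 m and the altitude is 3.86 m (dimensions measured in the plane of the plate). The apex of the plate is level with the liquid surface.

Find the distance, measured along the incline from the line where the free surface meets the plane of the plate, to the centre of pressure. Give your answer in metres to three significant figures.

y_p = 2.90 m

γ = 0.789 × 9.81 = 7.74009 kN/m³.
The plate makes 48° with the vertical, i.e. θ = 90° − 48° = 42° to the horizontal. Measuring y along the incline from the free-surface line, vertical depth h = y·sinθ with sinθ = 0.669131.
With the apex up, the centroid sits 2h/3 = 2 × 3.86/3 = 2.57333 m below the apex, so y_c = 2.57333 m and h_c = 2.57333 × 0.669131 = 1.72189 m.
A = ½ × 0.61 × 3.86 = 1.1773 m².
Resultant F = γ·h_c·A = 7.74009 × 1.72189 × 1.1773 = 15.6906 kN.
I_c = b·h³/36 = 0.61 × 3.86³/36 = 0.974517 m⁴.
Centre of pressure: y_p = y_c + I_c/(y_c·A) = 2.57333 + 0.974517/(2.57333 × 1.1773) = 2.57333 + 0.321667 = 2.895 m along the plane.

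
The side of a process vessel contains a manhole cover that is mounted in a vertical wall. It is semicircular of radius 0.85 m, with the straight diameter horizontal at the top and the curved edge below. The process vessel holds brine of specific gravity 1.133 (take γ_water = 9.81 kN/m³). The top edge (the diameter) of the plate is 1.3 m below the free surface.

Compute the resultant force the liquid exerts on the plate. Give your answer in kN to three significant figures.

F ≈ 20.9 kN

γ = 1.133 × 9.81 = 11.11473 kN/m³.
The centroid of a semicircle lies 4r/(3π) = 0.360751 m from the diameter, here below the top edge, so the centroid depth is h_c = 1.3 + 0.360751 = 1.66075 m.
A = πr²/2 = π × 0.85²/2 = 1.1349 m².
Resultant F = γ·h_c·A = 11.11473 × 1.66075 × 1.1349 = 20.9489 kN.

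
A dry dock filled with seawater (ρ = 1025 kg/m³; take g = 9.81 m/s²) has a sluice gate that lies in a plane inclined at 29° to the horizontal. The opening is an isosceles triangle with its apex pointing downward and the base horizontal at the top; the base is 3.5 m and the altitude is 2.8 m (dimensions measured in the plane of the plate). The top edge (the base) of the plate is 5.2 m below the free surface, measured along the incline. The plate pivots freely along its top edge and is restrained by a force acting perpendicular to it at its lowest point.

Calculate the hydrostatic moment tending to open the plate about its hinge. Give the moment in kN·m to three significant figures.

γ = ρg = 1025 × 9.81 / 1000 = 10.05525 kN/m³.
Let θ = 29° be the plate's angle to the horizontal; measure y along the incline from where the plane meets the free surface. Vertical depth h = y·sinθ with sinθ = 0.484810.
With the apex down, the centroid sits h/3 = 2.8/3 = 0.933333 m below the base (the top edge), so y_c = 5.2 + 0.933333 = 6.13333 m and h_c = 6.13333 × 0.484810 = 2.9735 m.
A = ½ × 3.5 × 2.8 = 4.9 m².
Resultant F = γ·h_c·A = 10.05525 × 2.9735 × 4.9 = 146.507 kN.
I_c = b·h³/36 = 3.5 × 2.8³/36 = 2.13422 m⁴.
Centre of pressure: y_p = y_c + I_c/(y_c·A) = 6.13333 + 2.13422/(6.13333 × 4.9) = 6.13333 + 0.0710145 = 6.20434 m along the plane.
The resultant acts 0.933333 + 0.0710145 = 1.00435 m (along the plate) below the hinge at the top edge, so the moment about the hinge is M = F × 1.00435 = 146.507 × 1.00435 = 147.144 kN·m.

M ≈ 147 kN·m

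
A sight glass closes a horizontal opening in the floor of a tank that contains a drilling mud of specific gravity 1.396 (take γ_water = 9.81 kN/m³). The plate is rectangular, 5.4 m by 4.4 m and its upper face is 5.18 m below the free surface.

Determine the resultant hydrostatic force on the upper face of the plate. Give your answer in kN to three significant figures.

F ≈ 1690 kN

γ = 1.396 × 9.81 = 13.69476 kN/m³.
The plate is horizontal, so pressure is uniform at p = γ·h = 13.69476 × 5.18 = 70.9389 kN/m².
A = 5.4 × 4.4 = 23.76 m².
F = p·A = 70.9389 × 23.76 = 1685.51 kN.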